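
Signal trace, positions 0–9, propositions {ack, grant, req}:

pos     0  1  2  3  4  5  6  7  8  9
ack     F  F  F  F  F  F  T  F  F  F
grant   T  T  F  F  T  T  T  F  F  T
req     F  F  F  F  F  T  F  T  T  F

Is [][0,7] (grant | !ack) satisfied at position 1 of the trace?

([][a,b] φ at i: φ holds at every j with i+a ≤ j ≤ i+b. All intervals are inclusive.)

Holds

Check (grant | !ack) at every j in [1,8]:
  j=1: true
  j=2: true
  j=3: true
  j=4: true
  j=5: true
  j=6: true
  j=7: true
  j=8: true
All positions satisfy it → formula holds.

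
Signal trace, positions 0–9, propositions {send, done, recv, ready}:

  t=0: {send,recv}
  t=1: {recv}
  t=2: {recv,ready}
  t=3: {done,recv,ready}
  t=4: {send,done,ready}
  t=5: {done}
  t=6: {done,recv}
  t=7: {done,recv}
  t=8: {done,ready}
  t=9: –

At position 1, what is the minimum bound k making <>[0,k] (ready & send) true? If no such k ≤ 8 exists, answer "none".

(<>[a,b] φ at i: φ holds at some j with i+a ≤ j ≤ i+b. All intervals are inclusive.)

Scan j = 1,2,… for (ready & send):
  j=1: fails
  j=2: fails
  j=3: fails
  j=4: holds
First hit at j=4, so smallest k = 4-1 = 3.

3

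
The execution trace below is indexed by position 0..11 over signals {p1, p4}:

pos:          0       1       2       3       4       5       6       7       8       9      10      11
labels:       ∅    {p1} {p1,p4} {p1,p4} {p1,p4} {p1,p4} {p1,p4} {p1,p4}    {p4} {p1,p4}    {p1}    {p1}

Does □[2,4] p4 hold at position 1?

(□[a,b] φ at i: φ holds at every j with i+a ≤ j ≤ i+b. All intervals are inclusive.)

Check p4 at every j in [3,5]:
  j=3: true
  j=4: true
  j=5: true
All positions satisfy it → formula holds.

Yes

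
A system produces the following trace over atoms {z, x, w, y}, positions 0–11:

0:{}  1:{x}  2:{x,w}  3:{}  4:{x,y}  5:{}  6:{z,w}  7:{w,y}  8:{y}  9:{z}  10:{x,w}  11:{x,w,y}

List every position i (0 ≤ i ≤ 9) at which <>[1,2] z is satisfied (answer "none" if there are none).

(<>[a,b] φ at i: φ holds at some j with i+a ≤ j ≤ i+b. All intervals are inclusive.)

4, 5, 7, 8

Evaluate at each i in [0,9]:
  i=0: ✗ (none in [1,2])
  i=1: ✗ (none in [2,3])
  i=2: ✗ (none in [3,4])
  i=3: ✗ (none in [4,5])
  i=4: ✓ (witness j=6)
  i=5: ✓ (witness j=6)
  i=6: ✗ (none in [7,8])
  i=7: ✓ (witness j=9)
  i=8: ✓ (witness j=9)
  i=9: ✗ (none in [10,11])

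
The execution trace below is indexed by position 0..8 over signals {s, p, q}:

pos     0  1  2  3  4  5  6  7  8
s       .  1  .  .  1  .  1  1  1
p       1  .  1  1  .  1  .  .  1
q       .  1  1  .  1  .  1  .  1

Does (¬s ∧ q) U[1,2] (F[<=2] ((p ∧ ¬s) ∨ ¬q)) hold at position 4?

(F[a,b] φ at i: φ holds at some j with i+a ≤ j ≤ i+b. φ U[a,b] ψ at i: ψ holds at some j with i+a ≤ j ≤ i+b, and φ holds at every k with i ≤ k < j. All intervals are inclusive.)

False

Need some j in [5,6] with F[<=2] ((p ∧ ¬s) ∨ ¬q), and (¬s ∧ q) at every k in [4,j-1].
  j=5: F[<=2] ((p ∧ ¬s) ∨ ¬q) holds, but (¬s ∧ q) fails at k=4 → not this j.
  j=6: F[<=2] ((p ∧ ¬s) ∨ ¬q) holds, but (¬s ∧ q) fails at k=4 → not this j.
No j in the window works → until fails.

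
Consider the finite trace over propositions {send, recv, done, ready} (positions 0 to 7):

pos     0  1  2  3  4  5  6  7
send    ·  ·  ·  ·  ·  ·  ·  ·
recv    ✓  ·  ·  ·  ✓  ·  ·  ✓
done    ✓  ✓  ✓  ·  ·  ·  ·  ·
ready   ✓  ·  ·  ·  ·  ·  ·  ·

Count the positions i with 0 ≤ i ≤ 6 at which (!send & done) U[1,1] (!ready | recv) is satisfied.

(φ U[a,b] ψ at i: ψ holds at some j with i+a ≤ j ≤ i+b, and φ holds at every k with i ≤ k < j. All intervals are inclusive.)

Evaluate at each i in [0,6]:
  i=0: ✓ (rhs at j=1; lhs holds on [0,0])
  i=1: ✓ (rhs at j=2; lhs holds on [1,1])
  i=2: ✓ (rhs at j=3; lhs holds on [2,2])
  i=3: ✗ (lhs fails at k=3 before rhs at j=4)
  i=4: ✗ (lhs fails at k=4 before rhs at j=5)
  i=5: ✗ (lhs fails at k=5 before rhs at j=6)
  i=6: ✗ (lhs fails at k=6 before rhs at j=7)
Positions where it holds: {0, 1, 2} → 3.

3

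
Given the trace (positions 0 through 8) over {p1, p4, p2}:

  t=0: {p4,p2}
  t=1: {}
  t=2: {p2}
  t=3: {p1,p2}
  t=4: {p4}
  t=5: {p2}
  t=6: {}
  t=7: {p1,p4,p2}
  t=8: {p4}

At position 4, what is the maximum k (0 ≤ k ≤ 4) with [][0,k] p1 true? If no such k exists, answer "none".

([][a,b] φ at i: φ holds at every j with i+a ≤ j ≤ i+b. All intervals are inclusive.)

none

p1 must hold from j=4 onward; find where it first fails.
  j=4: fails → no k works.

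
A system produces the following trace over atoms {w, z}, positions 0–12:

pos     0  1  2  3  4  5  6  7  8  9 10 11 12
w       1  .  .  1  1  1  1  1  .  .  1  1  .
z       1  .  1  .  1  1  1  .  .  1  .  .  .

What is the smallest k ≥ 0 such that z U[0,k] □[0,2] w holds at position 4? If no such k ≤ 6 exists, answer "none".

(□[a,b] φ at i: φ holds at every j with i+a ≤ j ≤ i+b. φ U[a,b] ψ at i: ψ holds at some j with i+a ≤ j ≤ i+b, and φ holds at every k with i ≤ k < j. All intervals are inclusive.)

Need earliest j ≥ 4 with □[0,2] w, and z at every k in [4,j-1].
  j=4: rhs holds (empty prefix). k = 0.

0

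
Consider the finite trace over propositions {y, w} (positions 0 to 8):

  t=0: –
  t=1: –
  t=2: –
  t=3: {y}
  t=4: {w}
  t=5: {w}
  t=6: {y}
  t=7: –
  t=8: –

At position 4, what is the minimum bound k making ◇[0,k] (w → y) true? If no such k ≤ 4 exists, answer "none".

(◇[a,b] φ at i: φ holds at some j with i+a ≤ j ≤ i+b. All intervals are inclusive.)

Scan j = 4,5,… for (w → y):
  j=4: fails
  j=5: fails
  j=6: holds
First hit at j=6, so smallest k = 6-4 = 2.

2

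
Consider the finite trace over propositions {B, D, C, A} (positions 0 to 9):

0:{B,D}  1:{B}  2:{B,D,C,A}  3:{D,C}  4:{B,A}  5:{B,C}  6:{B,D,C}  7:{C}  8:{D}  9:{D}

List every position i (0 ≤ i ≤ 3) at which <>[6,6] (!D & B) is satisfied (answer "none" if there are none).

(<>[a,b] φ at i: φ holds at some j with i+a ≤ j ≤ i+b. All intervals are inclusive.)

Evaluate at each i in [0,3]:
  i=0: ✗ (none in [6,6])
  i=1: ✗ (none in [7,7])
  i=2: ✗ (none in [8,8])
  i=3: ✗ (none in [9,9])

none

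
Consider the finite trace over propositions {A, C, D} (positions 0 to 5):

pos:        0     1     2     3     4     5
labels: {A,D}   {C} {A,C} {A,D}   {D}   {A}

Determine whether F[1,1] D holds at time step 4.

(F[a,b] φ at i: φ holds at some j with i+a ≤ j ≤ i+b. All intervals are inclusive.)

No

Check D at each j in [5,5]:
  j=5: false
No position in the window satisfies it → formula fails.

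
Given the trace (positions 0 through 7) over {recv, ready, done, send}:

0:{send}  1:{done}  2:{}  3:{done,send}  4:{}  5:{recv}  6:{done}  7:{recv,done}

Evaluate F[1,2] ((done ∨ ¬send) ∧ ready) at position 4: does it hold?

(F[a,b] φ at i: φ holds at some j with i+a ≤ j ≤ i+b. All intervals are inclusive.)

Check ((done ∨ ¬send) ∧ ready) at each j in [5,6]:
  j=5: false
  j=6: false
No position in the window satisfies it → formula fails.

No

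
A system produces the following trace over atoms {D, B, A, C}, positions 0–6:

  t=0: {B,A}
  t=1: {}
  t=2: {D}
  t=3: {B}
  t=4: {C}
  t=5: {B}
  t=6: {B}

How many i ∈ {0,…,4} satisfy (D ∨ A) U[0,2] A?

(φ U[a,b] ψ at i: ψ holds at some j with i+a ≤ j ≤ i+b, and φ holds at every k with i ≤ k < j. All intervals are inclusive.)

Evaluate at each i in [0,4]:
  i=0: ✓ (rhs at j=0)
  i=1: ✗ (no rhs in [1,3])
  i=2: ✗ (no rhs in [2,4])
  i=3: ✗ (no rhs in [3,5])
  i=4: ✗ (no rhs in [4,6])
Positions where it holds: {0} → 1.

1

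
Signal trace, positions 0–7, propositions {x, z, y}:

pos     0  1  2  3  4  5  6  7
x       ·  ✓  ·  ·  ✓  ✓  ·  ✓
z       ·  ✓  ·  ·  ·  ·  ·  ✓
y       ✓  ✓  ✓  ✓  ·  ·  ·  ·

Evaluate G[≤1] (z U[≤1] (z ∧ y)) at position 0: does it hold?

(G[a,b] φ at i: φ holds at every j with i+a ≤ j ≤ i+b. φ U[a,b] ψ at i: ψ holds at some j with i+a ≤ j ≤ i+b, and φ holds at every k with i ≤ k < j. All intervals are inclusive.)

Check (z U[≤1] (z ∧ y)) at every j in [0,1]:
  j=0: fails
  j=1: holds
Fails at j=0 → formula fails.

Does not hold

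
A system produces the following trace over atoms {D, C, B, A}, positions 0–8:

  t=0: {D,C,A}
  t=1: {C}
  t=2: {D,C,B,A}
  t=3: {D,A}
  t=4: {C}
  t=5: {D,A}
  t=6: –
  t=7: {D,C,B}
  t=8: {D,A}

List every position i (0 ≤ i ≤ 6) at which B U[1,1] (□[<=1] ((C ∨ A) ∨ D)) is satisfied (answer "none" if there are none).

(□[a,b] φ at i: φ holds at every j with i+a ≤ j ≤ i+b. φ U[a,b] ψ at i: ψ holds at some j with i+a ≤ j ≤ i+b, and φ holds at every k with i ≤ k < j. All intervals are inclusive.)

2

Evaluate at each i in [0,6]:
  i=0: ✗ (lhs fails at k=0 before rhs at j=1)
  i=1: ✗ (lhs fails at k=1 before rhs at j=2)
  i=2: ✓ (rhs at j=3; lhs holds on [2,2])
  i=3: ✗ (lhs fails at k=3 before rhs at j=4)
  i=4: ✗ (no rhs in [5,5])
  i=5: ✗ (no rhs in [6,6])
  i=6: ✗ (lhs fails at k=6 before rhs at j=7)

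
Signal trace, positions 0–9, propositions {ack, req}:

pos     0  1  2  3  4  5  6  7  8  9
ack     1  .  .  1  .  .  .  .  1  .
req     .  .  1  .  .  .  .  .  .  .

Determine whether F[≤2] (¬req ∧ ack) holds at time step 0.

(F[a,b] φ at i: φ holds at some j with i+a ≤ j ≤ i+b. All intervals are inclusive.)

True

Check (¬req ∧ ack) at each j in [0,2]:
  j=0: true
  j=1: false
  j=2: false
Found at j=0 → formula holds.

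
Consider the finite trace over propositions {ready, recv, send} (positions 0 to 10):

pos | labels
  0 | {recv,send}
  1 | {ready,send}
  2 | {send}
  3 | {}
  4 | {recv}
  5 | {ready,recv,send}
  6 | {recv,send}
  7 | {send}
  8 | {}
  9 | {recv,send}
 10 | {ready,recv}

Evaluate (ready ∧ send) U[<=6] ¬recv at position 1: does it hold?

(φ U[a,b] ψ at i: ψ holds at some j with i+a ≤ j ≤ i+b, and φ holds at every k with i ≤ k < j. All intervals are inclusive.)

Need some j in [1,7] with ¬recv, and (ready ∧ send) at every k in [1,j-1].
  j=1: ¬recv holds; no prefix to check → satisfied.

True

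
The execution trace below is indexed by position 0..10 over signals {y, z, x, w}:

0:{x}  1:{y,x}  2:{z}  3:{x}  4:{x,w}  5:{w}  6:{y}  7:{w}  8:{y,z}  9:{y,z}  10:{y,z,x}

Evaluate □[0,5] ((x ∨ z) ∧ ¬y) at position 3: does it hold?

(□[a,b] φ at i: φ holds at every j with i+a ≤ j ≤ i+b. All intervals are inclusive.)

No

Check ((x ∨ z) ∧ ¬y) at every j in [3,8]:
  j=3: true
  j=4: true
  j=5: false
  j=6: false
  j=7: false
  j=8: false
Fails at j=5 → formula fails.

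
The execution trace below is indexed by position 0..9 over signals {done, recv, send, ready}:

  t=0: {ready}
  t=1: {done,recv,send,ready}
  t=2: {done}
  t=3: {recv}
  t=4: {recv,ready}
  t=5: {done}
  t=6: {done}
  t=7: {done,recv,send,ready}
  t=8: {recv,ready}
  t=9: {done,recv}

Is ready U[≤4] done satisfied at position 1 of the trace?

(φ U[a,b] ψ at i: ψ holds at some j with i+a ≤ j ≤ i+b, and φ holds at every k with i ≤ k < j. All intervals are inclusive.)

Need some j in [1,5] with done, and ready at every k in [1,j-1].
  j=1: done holds; no prefix to check → satisfied.

Yes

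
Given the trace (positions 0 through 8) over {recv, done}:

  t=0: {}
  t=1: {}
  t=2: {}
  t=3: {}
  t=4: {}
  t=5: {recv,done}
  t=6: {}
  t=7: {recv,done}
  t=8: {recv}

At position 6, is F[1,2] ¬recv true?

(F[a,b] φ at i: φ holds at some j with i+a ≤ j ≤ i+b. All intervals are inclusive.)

Check ¬recv at each j in [7,8]:
  j=7: false
  j=8: false
No position in the window satisfies it → formula fails.

No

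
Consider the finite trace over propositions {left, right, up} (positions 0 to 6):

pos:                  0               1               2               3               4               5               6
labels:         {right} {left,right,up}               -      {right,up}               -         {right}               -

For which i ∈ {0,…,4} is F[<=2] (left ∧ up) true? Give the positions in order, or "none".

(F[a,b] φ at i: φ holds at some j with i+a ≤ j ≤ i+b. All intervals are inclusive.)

0, 1

Evaluate at each i in [0,4]:
  i=0: ✓ (witness j=1)
  i=1: ✓ (witness j=1)
  i=2: ✗ (none in [2,4])
  i=3: ✗ (none in [3,5])
  i=4: ✗ (none in [4,6])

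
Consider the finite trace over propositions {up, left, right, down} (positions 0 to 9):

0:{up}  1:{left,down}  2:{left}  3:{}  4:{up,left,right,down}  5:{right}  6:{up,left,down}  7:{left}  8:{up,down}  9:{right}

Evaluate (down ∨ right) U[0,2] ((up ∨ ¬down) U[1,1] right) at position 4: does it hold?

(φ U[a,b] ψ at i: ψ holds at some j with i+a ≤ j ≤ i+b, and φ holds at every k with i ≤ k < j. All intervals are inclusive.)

True

Need some j in [4,6] with ((up ∨ ¬down) U[1,1] right), and (down ∨ right) at every k in [4,j-1].
  j=4: ((up ∨ ¬down) U[1,1] right) holds; no prefix to check → satisfied.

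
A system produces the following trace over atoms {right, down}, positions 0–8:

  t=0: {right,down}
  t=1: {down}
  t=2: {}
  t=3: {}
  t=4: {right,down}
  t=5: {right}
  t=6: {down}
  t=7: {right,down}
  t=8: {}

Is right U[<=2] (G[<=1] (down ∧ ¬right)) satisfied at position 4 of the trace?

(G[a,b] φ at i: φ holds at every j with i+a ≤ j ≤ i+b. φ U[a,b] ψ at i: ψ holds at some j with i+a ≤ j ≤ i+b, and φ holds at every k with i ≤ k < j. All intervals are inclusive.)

Need some j in [4,6] with G[<=1] (down ∧ ¬right), and right at every k in [4,j-1].
  j=4: G[<=1] (down ∧ ¬right) — fails at 4.
  j=5: G[<=1] (down ∧ ¬right) — fails at 5.
  j=6: G[<=1] (down ∧ ¬right) — fails at 7.
No j in the window works → until fails.

Does not hold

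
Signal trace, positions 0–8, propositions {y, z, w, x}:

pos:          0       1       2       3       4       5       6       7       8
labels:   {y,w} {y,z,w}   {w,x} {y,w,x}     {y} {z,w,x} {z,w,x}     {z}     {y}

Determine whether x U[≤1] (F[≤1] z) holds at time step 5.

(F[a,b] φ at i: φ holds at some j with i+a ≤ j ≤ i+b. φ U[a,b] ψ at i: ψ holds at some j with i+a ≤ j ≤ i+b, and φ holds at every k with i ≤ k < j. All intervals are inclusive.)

Need some j in [5,6] with F[≤1] z, and x at every k in [5,j-1].
  j=5: F[≤1] z holds; no prefix to check → satisfied.

True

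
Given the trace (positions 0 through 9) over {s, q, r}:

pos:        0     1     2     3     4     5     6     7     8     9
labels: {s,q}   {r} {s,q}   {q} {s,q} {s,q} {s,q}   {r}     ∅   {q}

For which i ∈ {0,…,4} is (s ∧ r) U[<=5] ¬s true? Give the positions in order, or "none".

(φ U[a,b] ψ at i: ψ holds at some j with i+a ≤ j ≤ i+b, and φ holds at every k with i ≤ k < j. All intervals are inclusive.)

1, 3

Evaluate at each i in [0,4]:
  i=0: ✗ (lhs fails at k=0 before rhs at j=1)
  i=1: ✓ (rhs at j=1)
  i=2: ✗ (lhs fails at k=2 before rhs at j=3)
  i=3: ✓ (rhs at j=3)
  i=4: ✗ (lhs fails at k=4 before rhs at j=7)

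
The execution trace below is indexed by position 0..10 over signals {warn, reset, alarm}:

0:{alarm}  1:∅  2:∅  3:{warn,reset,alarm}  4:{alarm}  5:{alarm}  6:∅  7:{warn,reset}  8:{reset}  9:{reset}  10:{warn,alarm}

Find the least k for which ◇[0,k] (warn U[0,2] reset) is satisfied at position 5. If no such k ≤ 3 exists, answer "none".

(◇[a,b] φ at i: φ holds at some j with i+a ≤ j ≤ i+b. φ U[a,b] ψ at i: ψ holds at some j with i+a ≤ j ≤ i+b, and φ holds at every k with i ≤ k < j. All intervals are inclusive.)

Scan j = 5,6,… for (warn U[0,2] reset):
  j=5: fails
  j=6: fails
  j=7: holds
First hit at j=7, so smallest k = 7-5 = 2.

2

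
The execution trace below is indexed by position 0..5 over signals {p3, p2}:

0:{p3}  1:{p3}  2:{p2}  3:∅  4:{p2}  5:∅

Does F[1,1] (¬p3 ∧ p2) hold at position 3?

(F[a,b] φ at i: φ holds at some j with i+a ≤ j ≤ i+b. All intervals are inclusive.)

Yes

Check (¬p3 ∧ p2) at each j in [4,4]:
  j=4: true
Found at j=4 → formula holds.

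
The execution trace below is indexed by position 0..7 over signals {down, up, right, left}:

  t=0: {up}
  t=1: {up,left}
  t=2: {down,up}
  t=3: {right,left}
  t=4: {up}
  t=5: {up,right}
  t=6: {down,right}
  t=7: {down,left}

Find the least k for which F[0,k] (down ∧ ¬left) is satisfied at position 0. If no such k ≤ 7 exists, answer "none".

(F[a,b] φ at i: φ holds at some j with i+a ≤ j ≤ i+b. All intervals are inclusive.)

2

Scan j = 0,1,… for (down ∧ ¬left):
  j=0: fails
  j=1: fails
  j=2: holds
First hit at j=2, so smallest k = 2-0 = 2.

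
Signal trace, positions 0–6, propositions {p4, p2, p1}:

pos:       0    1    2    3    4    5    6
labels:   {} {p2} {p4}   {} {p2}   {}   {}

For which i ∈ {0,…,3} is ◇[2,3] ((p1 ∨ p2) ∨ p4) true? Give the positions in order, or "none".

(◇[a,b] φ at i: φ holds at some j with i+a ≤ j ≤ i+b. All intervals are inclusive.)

Evaluate at each i in [0,3]:
  i=0: ✓ (witness j=2)
  i=1: ✓ (witness j=4)
  i=2: ✓ (witness j=4)
  i=3: ✗ (none in [5,6])

0, 1, 2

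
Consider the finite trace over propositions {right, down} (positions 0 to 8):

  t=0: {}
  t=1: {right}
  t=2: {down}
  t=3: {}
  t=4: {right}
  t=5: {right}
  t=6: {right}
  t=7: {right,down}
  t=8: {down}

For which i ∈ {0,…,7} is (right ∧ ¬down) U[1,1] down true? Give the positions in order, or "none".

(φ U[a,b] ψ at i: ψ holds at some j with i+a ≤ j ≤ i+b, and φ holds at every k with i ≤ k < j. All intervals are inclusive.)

1, 6

Evaluate at each i in [0,7]:
  i=0: ✗ (no rhs in [1,1])
  i=1: ✓ (rhs at j=2; lhs holds on [1,1])
  i=2: ✗ (no rhs in [3,3])
  i=3: ✗ (no rhs in [4,4])
  i=4: ✗ (no rhs in [5,5])
  i=5: ✗ (no rhs in [6,6])
  i=6: ✓ (rhs at j=7; lhs holds on [6,6])
  i=7: ✗ (lhs fails at k=7 before rhs at j=8)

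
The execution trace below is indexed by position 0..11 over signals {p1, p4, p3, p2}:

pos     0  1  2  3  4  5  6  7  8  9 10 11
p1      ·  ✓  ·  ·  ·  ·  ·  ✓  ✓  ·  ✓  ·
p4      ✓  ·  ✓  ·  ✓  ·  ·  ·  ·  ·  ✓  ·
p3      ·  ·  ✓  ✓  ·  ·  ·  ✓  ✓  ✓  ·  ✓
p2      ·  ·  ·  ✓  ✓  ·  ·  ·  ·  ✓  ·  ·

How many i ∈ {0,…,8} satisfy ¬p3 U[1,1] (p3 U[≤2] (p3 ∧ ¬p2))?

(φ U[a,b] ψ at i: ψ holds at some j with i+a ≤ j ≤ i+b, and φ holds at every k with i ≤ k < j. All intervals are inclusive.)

2

Evaluate at each i in [0,8]:
  i=0: ✗ (no rhs in [1,1])
  i=1: ✓ (rhs at j=2; lhs holds on [1,1])
  i=2: ✗ (no rhs in [3,3])
  i=3: ✗ (no rhs in [4,4])
  i=4: ✗ (no rhs in [5,5])
  i=5: ✗ (no rhs in [6,6])
  i=6: ✓ (rhs at j=7; lhs holds on [6,6])
  i=7: ✗ (lhs fails at k=7 before rhs at j=8)
  i=8: ✗ (no rhs in [9,9])
Positions where it holds: {1, 6} → 2.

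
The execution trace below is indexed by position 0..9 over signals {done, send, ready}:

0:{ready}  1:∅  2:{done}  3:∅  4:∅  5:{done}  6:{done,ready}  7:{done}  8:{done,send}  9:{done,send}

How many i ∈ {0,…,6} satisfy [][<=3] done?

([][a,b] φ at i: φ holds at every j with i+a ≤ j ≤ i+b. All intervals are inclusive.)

2

Evaluate at each i in [0,6]:
  i=0: ✗ (fails at j=0)
  i=1: ✗ (fails at j=1)
  i=2: ✗ (fails at j=3)
  i=3: ✗ (fails at j=3)
  i=4: ✗ (fails at j=4)
  i=5: ✓ (all of [5,8])
  i=6: ✓ (all of [6,9])
Positions where it holds: {5, 6} → 2.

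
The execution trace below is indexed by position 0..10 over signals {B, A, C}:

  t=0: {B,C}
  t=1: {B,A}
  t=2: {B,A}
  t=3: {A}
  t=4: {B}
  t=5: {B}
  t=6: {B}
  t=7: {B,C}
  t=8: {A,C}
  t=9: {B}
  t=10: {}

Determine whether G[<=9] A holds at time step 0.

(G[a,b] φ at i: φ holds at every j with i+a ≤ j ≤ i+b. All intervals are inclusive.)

Check A at every j in [0,9]:
  j=0: false
  j=1: true
  j=2: true
  j=3: true
  j=4: false
  j=5: false
  j=6: false
  j=7: false
  j=8: true
  j=9: false
Fails at j=0 → formula fails.

Does not hold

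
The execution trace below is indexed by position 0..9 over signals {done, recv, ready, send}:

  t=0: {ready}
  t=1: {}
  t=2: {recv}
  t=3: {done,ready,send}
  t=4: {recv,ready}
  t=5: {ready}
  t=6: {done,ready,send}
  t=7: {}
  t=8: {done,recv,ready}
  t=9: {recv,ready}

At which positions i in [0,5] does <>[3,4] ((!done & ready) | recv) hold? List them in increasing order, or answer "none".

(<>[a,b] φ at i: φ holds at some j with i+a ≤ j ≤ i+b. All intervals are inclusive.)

0, 1, 2, 4, 5

Evaluate at each i in [0,5]:
  i=0: ✓ (witness j=4)
  i=1: ✓ (witness j=4)
  i=2: ✓ (witness j=5)
  i=3: ✗ (none in [6,7])
  i=4: ✓ (witness j=8)
  i=5: ✓ (witness j=8)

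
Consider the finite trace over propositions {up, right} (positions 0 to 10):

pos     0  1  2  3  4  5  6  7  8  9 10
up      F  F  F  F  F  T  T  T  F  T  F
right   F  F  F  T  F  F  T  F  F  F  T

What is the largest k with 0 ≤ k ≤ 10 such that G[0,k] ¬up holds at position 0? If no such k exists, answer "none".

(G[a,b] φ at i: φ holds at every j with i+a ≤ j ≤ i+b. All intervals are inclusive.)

¬up must hold from j=0 onward; find where it first fails.
  j=0: holds
  j=1: holds
  j=2: holds
  j=3: holds
  j=4: holds
  j=5: fails
Holds on [0,4], so largest k = 4.

4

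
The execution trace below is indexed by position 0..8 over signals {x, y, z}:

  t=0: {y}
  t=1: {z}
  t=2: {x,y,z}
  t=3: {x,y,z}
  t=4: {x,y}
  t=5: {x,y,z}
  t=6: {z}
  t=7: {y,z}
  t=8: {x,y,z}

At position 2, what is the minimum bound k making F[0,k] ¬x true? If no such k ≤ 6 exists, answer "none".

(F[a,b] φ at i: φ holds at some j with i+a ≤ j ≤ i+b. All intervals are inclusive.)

Scan j = 2,3,… for ¬x:
  j=2: fails
  j=3: fails
  j=4: fails
  j=5: fails
  j=6: holds
First hit at j=6, so smallest k = 6-2 = 4.

4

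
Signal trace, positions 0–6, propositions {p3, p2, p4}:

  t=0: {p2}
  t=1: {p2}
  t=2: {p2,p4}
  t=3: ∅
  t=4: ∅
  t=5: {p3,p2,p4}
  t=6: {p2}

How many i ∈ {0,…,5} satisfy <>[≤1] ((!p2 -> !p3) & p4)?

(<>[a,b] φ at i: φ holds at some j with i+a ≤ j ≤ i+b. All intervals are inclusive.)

4

Evaluate at each i in [0,5]:
  i=0: ✗ (none in [0,1])
  i=1: ✓ (witness j=2)
  i=2: ✓ (witness j=2)
  i=3: ✗ (none in [3,4])
  i=4: ✓ (witness j=5)
  i=5: ✓ (witness j=5)
Positions where it holds: {1, 2, 4, 5} → 4.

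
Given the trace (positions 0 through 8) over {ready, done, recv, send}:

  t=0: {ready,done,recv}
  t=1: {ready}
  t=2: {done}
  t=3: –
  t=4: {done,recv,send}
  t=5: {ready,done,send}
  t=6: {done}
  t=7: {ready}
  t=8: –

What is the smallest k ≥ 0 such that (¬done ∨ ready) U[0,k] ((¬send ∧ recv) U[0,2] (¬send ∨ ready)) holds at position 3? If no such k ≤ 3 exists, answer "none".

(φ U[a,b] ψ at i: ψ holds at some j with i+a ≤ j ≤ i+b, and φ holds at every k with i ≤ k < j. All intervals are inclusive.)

Need earliest j ≥ 3 with ((¬send ∧ recv) U[0,2] (¬send ∨ ready)), and (¬done ∨ ready) at every k in [3,j-1].
  j=3: rhs holds (empty prefix). k = 0.

0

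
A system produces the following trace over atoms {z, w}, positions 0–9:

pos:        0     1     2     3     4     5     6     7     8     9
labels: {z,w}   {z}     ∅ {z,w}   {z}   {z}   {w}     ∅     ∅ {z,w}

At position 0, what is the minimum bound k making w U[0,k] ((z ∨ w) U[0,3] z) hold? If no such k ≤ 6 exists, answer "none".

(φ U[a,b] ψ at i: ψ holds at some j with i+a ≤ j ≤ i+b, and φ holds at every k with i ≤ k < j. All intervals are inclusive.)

0

Need earliest j ≥ 0 with ((z ∨ w) U[0,3] z), and w at every k in [0,j-1].
  j=0: rhs holds (empty prefix). k = 0.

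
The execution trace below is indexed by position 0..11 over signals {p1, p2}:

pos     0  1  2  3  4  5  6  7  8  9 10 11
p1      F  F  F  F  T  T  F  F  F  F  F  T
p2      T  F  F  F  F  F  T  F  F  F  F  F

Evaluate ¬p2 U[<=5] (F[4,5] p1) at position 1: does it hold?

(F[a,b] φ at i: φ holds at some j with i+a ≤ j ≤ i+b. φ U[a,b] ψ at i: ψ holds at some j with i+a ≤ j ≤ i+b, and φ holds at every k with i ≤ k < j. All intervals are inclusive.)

Need some j in [1,6] with F[4,5] p1, and ¬p2 at every k in [1,j-1].
  j=1: F[4,5] p1 holds; no prefix to check → satisfied.

Yes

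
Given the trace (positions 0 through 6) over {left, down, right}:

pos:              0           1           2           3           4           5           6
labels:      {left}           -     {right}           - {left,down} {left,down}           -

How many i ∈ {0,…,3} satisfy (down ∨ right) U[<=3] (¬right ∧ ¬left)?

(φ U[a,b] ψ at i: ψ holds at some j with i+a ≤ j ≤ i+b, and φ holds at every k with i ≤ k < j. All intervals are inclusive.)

3

Evaluate at each i in [0,3]:
  i=0: ✗ (lhs fails at k=0 before rhs at j=1)
  i=1: ✓ (rhs at j=1)
  i=2: ✓ (rhs at j=3; lhs holds on [2,2])
  i=3: ✓ (rhs at j=3)
Positions where it holds: {1, 2, 3} → 3.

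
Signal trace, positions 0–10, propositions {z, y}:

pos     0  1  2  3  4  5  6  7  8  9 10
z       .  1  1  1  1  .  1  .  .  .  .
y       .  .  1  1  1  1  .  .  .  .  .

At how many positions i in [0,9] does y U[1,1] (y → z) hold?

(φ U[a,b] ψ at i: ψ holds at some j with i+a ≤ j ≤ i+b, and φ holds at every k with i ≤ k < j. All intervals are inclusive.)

3

Evaluate at each i in [0,9]:
  i=0: ✗ (lhs fails at k=0 before rhs at j=1)
  i=1: ✗ (lhs fails at k=1 before rhs at j=2)
  i=2: ✓ (rhs at j=3; lhs holds on [2,2])
  i=3: ✓ (rhs at j=4; lhs holds on [3,3])
  i=4: ✗ (no rhs in [5,5])
  i=5: ✓ (rhs at j=6; lhs holds on [5,5])
  i=6: ✗ (lhs fails at k=6 before rhs at j=7)
  i=7: ✗ (lhs fails at k=7 before rhs at j=8)
  i=8: ✗ (lhs fails at k=8 before rhs at j=9)
  i=9: ✗ (lhs fails at k=9 before rhs at j=10)
Positions where it holds: {2, 3, 5} → 3.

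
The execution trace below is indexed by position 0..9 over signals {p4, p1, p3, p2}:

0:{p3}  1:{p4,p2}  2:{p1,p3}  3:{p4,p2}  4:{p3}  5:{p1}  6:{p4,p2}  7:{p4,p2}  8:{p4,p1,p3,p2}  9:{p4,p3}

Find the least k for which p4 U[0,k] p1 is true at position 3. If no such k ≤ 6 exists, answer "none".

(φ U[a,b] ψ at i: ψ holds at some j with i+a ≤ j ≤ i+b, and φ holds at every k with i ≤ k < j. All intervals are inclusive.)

Need earliest j ≥ 3 with p1, and p4 at every k in [3,j-1].
  j=3: rhs fails.
  j=4: rhs fails.
  j=5: rhs holds but lhs fails at k=4.
  j=6: rhs fails.
  j=7: rhs fails.
  j=8: rhs holds but lhs fails at k=4.
  j=9: rhs fails.
No witness within the range → none.

none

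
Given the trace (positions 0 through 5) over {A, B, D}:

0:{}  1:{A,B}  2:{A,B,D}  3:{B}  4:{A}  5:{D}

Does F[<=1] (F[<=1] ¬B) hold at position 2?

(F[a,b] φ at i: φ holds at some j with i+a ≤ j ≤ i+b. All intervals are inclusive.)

True

Check F[<=1] ¬B at each j in [2,3]:
  j=2: fails (none in [2,3])
  j=3: holds (witness at 4)
Found at j=3 → formula holds.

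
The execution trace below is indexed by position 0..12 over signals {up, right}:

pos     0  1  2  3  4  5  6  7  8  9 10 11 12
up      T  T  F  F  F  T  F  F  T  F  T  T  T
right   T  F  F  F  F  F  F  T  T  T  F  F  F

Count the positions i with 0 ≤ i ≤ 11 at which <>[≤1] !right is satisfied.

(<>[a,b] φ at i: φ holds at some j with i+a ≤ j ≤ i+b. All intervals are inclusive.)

Evaluate at each i in [0,11]:
  i=0: ✓ (witness j=1)
  i=1: ✓ (witness j=1)
  i=2: ✓ (witness j=2)
  i=3: ✓ (witness j=3)
  i=4: ✓ (witness j=4)
  i=5: ✓ (witness j=5)
  i=6: ✓ (witness j=6)
  i=7: ✗ (none in [7,8])
  i=8: ✗ (none in [8,9])
  i=9: ✓ (witness j=10)
  i=10: ✓ (witness j=10)
  i=11: ✓ (witness j=11)
Positions where it holds: {0, 1, 2, 3, 4, 5, 6, 9, 10, 11} → 10.

10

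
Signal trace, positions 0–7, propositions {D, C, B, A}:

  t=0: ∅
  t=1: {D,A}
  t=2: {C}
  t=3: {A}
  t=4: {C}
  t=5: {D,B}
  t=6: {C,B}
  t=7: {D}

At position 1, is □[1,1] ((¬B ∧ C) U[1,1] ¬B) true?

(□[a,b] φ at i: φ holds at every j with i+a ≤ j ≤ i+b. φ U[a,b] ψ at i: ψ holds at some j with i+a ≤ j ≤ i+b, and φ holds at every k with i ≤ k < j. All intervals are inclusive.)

Yes

Check ((¬B ∧ C) U[1,1] ¬B) at every j in [2,2]:
  j=2: holds
All positions satisfy it → formula holds.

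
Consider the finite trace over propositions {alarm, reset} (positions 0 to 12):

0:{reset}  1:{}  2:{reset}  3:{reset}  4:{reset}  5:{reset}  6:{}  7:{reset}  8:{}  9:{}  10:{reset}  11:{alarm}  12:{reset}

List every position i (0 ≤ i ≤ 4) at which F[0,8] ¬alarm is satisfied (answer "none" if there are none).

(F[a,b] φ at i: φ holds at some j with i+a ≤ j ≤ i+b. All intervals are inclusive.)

0, 1, 2, 3, 4

Evaluate at each i in [0,4]:
  i=0: ✓ (witness j=0)
  i=1: ✓ (witness j=1)
  i=2: ✓ (witness j=2)
  i=3: ✓ (witness j=3)
  i=4: ✓ (witness j=4)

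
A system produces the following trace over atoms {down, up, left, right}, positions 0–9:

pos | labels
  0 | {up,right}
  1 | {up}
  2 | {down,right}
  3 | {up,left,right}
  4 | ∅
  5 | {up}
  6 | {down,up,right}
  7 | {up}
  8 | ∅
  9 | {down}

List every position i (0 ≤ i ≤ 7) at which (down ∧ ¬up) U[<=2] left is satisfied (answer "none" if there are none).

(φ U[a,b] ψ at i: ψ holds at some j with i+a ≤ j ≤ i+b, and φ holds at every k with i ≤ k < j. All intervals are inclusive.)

Evaluate at each i in [0,7]:
  i=0: ✗ (no rhs in [0,2])
  i=1: ✗ (lhs fails at k=1 before rhs at j=3)
  i=2: ✓ (rhs at j=3; lhs holds on [2,2])
  i=3: ✓ (rhs at j=3)
  i=4: ✗ (no rhs in [4,6])
  i=5: ✗ (no rhs in [5,7])
  i=6: ✗ (no rhs in [6,8])
  i=7: ✗ (no rhs in [7,9])

2, 3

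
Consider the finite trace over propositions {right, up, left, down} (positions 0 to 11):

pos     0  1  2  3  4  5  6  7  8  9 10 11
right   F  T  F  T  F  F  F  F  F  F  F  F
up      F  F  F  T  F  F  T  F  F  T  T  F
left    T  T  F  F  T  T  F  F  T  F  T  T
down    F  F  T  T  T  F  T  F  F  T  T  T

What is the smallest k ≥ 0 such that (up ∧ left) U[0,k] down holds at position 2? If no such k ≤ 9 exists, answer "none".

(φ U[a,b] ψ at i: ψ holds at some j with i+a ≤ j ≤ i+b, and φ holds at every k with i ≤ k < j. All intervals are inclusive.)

Need earliest j ≥ 2 with down, and (up ∧ left) at every k in [2,j-1].
  j=2: rhs holds (empty prefix). k = 0.

0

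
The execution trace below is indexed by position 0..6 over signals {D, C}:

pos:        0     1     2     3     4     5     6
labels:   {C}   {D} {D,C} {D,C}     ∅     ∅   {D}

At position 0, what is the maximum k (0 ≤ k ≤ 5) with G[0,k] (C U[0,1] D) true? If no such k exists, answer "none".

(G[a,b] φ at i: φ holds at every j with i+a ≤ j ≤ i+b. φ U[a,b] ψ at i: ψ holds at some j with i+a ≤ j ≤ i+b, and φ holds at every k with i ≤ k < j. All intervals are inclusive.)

3

(C U[0,1] D) must hold from j=0 onward; find where it first fails.
  j=0: holds
  j=1: holds
  j=2: holds
  j=3: holds
  j=4: fails
Holds on [0,3], so largest k = 3.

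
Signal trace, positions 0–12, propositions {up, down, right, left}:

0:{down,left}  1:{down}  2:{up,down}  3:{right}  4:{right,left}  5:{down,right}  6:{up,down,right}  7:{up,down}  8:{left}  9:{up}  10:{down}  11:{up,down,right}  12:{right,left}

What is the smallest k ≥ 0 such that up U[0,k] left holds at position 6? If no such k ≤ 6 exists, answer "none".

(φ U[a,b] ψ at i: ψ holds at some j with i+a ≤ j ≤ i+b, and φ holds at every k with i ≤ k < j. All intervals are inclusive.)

2

Need earliest j ≥ 6 with left, and up at every k in [6,j-1].
  j=6: rhs fails.
  j=7: rhs fails.
  j=8: rhs holds; lhs holds on [6,7]. k = 2.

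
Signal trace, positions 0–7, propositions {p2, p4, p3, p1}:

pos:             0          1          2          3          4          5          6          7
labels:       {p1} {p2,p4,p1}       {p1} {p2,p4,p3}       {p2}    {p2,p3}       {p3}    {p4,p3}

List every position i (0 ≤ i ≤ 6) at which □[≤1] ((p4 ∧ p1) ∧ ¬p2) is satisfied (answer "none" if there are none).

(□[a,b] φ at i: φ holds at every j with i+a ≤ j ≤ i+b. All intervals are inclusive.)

none

Evaluate at each i in [0,6]:
  i=0: ✗ (fails at j=0)
  i=1: ✗ (fails at j=1)
  i=2: ✗ (fails at j=2)
  i=3: ✗ (fails at j=3)
  i=4: ✗ (fails at j=4)
  i=5: ✗ (fails at j=5)
  i=6: ✗ (fails at j=6)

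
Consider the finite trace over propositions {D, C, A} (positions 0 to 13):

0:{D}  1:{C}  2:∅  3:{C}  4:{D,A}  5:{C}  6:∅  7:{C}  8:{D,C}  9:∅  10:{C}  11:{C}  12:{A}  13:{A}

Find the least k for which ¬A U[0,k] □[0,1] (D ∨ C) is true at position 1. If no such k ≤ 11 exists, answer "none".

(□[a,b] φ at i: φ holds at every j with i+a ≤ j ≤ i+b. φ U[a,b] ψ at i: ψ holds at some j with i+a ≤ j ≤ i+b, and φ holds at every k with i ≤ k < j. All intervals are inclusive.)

2

Need earliest j ≥ 1 with □[0,1] (D ∨ C), and ¬A at every k in [1,j-1].
  j=1: rhs fails.
  j=2: rhs fails.
  j=3: rhs holds; lhs holds on [1,2]. k = 2.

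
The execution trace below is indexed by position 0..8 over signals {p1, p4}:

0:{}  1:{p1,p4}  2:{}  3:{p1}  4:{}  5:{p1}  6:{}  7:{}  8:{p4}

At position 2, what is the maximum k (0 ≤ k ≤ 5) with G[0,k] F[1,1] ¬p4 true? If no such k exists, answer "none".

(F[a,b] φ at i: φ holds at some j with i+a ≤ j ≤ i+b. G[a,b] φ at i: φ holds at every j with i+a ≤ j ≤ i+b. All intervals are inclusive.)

4

F[1,1] ¬p4 must hold from j=2 onward; find where it first fails.
  j=2: holds
  j=3: holds
  j=4: holds
  j=5: holds
  j=6: holds
  j=7: fails
Holds on [2,6], so largest k = 4.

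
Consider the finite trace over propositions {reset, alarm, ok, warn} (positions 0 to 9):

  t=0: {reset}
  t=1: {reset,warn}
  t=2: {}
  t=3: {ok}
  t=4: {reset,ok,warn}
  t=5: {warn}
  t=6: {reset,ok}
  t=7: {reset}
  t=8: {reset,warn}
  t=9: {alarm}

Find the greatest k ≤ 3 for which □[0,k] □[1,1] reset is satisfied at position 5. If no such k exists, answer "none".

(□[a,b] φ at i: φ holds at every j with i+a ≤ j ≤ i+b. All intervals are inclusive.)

□[1,1] reset must hold from j=5 onward; find where it first fails.
  j=5: holds
  j=6: holds
  j=7: holds
  j=8: fails
Holds on [5,7], so largest k = 2.

2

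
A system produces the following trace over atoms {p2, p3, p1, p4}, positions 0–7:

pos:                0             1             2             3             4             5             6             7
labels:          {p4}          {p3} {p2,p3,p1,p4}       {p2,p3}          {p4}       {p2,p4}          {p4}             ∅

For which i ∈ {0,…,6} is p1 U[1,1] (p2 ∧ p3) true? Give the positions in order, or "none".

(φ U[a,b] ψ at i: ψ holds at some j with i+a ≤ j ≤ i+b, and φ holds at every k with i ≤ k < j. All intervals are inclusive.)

Evaluate at each i in [0,6]:
  i=0: ✗ (no rhs in [1,1])
  i=1: ✗ (lhs fails at k=1 before rhs at j=2)
  i=2: ✓ (rhs at j=3; lhs holds on [2,2])
  i=3: ✗ (no rhs in [4,4])
  i=4: ✗ (no rhs in [5,5])
  i=5: ✗ (no rhs in [6,6])
  i=6: ✗ (no rhs in [7,7])

2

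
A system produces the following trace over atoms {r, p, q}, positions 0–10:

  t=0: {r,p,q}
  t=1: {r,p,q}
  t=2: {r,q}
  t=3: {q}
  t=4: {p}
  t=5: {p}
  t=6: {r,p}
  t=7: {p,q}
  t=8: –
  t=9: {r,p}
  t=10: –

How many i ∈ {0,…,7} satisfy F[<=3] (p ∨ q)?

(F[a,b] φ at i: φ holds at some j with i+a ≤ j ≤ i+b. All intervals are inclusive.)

8

Evaluate at each i in [0,7]:
  i=0: ✓ (witness j=0)
  i=1: ✓ (witness j=1)
  i=2: ✓ (witness j=2)
  i=3: ✓ (witness j=3)
  i=4: ✓ (witness j=4)
  i=5: ✓ (witness j=5)
  i=6: ✓ (witness j=6)
  i=7: ✓ (witness j=7)
Positions where it holds: {0, 1, 2, 3, 4, 5, 6, 7} → 8.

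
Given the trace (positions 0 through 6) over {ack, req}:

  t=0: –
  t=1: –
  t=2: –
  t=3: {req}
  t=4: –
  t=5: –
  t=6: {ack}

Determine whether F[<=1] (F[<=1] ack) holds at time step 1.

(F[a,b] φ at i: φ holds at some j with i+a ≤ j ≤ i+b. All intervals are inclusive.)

No

Check F[<=1] ack at each j in [1,2]:
  j=1: fails (none in [1,2])
  j=2: fails (none in [2,3])
No position in the window satisfies it → formula fails.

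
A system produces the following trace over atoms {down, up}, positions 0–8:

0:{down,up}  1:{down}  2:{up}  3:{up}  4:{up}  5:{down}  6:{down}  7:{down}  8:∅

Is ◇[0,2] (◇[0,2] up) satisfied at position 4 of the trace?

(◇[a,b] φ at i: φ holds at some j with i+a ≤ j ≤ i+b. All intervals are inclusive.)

True

Check ◇[0,2] up at each j in [4,6]:
  j=4: holds (witness at 4)
  j=5: fails (none in [5,7])
  j=6: fails (none in [6,8])
Found at j=4 → formula holds.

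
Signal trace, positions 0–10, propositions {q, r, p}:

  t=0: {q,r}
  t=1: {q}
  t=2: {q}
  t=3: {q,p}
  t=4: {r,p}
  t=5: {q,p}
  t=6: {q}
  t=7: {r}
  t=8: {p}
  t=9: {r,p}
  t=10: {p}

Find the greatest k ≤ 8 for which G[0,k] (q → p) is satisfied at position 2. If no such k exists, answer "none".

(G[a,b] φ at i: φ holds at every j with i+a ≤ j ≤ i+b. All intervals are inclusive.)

(q → p) must hold from j=2 onward; find where it first fails.
  j=2: fails → no k works.

none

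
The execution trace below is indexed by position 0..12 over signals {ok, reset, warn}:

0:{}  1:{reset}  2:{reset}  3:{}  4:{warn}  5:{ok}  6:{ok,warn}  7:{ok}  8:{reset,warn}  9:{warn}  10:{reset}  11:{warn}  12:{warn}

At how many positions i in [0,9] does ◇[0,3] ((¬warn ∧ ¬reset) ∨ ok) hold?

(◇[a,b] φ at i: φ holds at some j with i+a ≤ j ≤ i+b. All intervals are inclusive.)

8

Evaluate at each i in [0,9]:
  i=0: ✓ (witness j=0)
  i=1: ✓ (witness j=3)
  i=2: ✓ (witness j=3)
  i=3: ✓ (witness j=3)
  i=4: ✓ (witness j=5)
  i=5: ✓ (witness j=5)
  i=6: ✓ (witness j=6)
  i=7: ✓ (witness j=7)
  i=8: ✗ (none in [8,11])
  i=9: ✗ (none in [9,12])
Positions where it holds: {0, 1, 2, 3, 4, 5, 6, 7} → 8.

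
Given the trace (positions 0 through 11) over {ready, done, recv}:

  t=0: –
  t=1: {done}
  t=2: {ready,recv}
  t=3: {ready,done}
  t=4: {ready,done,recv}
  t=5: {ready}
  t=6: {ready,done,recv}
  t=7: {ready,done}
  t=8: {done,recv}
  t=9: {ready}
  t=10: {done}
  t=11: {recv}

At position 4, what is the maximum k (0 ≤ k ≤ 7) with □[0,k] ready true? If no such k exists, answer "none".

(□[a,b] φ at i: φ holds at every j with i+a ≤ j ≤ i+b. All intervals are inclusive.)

ready must hold from j=4 onward; find where it first fails.
  j=4: holds
  j=5: holds
  j=6: holds
  j=7: holds
  j=8: fails
Holds on [4,7], so largest k = 3.

3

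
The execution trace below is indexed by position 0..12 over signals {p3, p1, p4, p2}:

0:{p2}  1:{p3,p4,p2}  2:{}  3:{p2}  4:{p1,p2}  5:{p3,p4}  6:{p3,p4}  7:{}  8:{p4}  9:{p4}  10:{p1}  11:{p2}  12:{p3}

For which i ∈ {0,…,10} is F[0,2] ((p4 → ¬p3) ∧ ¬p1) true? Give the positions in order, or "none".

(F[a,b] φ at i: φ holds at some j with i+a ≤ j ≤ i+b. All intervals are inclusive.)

Evaluate at each i in [0,10]:
  i=0: ✓ (witness j=0)
  i=1: ✓ (witness j=2)
  i=2: ✓ (witness j=2)
  i=3: ✓ (witness j=3)
  i=4: ✗ (none in [4,6])
  i=5: ✓ (witness j=7)
  i=6: ✓ (witness j=7)
  i=7: ✓ (witness j=7)
  i=8: ✓ (witness j=8)
  i=9: ✓ (witness j=9)
  i=10: ✓ (witness j=11)

0, 1, 2, 3, 5, 6, 7, 8, 9, 10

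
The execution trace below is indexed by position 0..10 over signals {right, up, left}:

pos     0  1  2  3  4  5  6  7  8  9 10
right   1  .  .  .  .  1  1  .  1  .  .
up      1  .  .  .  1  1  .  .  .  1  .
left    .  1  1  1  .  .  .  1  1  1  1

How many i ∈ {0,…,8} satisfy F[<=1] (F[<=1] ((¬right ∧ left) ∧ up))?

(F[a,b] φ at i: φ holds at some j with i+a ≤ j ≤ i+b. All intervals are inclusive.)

Evaluate at each i in [0,8]:
  i=0: ✗ (none in [0,1])
  i=1: ✗ (none in [1,2])
  i=2: ✗ (none in [2,3])
  i=3: ✗ (none in [3,4])
  i=4: ✗ (none in [4,5])
  i=5: ✗ (none in [5,6])
  i=6: ✗ (none in [6,7])
  i=7: ✓ (witness j=8)
  i=8: ✓ (witness j=8)
Positions where it holds: {7, 8} → 2.

2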